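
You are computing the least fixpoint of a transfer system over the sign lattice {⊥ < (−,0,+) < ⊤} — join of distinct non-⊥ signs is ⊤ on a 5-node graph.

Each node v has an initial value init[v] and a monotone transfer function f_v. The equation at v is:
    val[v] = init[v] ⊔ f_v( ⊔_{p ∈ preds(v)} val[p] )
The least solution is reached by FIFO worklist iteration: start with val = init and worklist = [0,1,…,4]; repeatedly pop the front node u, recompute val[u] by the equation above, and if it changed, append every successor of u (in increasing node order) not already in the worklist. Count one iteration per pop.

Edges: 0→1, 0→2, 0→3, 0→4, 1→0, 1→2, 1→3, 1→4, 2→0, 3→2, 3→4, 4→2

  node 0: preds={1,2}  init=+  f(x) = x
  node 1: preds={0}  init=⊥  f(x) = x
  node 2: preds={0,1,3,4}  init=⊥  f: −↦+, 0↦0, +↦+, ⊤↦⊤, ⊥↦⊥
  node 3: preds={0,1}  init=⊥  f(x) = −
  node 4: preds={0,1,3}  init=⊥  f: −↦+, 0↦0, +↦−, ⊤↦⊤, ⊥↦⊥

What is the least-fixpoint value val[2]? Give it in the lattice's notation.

⊤

Worklist (13 pops):
  #1 pop 0: in=⊥ → + (no change)
  #2 pop 1: in=+ → + (was ⊥); enqueue [0]
  #3 pop 2: in=+ → + (was ⊥); enqueue []
  #4 pop 3: in=+ → − (was ⊥); enqueue [2]
  #5 pop 4: in=⊤ → ⊤ (was ⊥); enqueue []
  #6 pop 0: in=+ → + (no change)
  #7 pop 2: in=⊤ → ⊤ (was +); enqueue [0]
  #8 pop 0: in=⊤ → ⊤ (was +); enqueue [1,2,3,4]
  #9 pop 1: in=⊤ → ⊤ (was +); enqueue [0]
  #10 pop 2: in=⊤ → ⊤ (no change)
  #11 pop 3: in=⊤ → − (no change)
  #12 pop 4: in=⊤ → ⊤ (no change)
  #13 pop 0: in=⊤ → ⊤ (no change)

Fixpoint:
  val[0] = ⊤
  val[1] = ⊤
  val[2] = ⊤
  val[3] = −
  val[4] = ⊤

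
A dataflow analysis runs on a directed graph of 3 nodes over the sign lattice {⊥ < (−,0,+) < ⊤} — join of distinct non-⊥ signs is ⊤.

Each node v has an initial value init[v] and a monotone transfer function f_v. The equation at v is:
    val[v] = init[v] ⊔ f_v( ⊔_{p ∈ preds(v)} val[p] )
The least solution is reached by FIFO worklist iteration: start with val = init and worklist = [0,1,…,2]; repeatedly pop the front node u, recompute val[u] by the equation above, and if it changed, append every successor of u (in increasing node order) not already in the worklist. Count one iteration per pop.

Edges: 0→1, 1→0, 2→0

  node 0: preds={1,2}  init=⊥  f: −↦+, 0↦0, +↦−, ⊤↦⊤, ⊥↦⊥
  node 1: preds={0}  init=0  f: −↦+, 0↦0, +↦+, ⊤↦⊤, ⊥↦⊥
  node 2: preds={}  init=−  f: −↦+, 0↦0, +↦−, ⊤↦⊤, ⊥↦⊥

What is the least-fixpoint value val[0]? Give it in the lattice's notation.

Trace (4 dequeues):
  [1] u=0 | in ⊤ | out ⊤ | prev ⊥ | push {}
  [2] u=1 | in ⊤ | out ⊤ | prev 0 | push {0}
  [3] u=2 | in ⊥ | out − | ==
  [4] u=0 | in ⊤ | out ⊤ | ==

Converged values:
  [0] ⊤
  [1] ⊤
  [2] −

⊤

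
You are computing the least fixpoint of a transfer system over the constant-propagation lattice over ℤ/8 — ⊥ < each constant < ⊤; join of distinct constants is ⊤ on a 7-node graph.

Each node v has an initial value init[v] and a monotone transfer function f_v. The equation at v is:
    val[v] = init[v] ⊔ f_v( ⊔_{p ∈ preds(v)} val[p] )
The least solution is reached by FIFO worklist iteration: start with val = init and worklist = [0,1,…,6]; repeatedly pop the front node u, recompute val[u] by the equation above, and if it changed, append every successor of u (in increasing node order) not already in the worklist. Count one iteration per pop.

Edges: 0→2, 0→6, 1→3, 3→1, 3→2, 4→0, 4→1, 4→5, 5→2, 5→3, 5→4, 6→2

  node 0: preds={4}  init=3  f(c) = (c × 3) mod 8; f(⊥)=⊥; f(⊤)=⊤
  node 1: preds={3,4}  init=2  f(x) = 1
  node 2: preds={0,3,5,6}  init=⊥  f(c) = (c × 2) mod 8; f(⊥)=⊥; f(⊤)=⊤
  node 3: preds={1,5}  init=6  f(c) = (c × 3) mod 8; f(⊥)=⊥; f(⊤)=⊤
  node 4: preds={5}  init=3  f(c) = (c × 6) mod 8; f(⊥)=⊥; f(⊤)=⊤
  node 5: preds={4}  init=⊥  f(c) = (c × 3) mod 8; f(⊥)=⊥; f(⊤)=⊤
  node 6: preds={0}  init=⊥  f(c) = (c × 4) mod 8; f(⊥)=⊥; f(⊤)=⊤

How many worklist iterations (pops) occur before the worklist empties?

Worklist (17 pops):
  #1 pop 0: in=3 → ⊤ (was 3); enqueue []
  #2 pop 1: in=⊤ → ⊤ (was 2); enqueue []
  #3 pop 2: in=⊤ → ⊤ (was ⊥); enqueue []
  #4 pop 3: in=⊤ → ⊤ (was 6); enqueue [1,2]
  #5 pop 4: in=⊥ → 3 (no change)
  #6 pop 5: in=3 → 1 (was ⊥); enqueue [3,4]
  #7 pop 6: in=⊤ → ⊤ (was ⊥); enqueue []
  #8 pop 1: in=⊤ → ⊤ (no change)
  #9 pop 2: in=⊤ → ⊤ (no change)
  #10 pop 3: in=⊤ → ⊤ (no change)
  #11 pop 4: in=1 → ⊤ (was 3); enqueue [0,1,5]
  #12 pop 0: in=⊤ → ⊤ (no change)
  #13 pop 1: in=⊤ → ⊤ (no change)
  #14 pop 5: in=⊤ → ⊤ (was 1); enqueue [2,3,4]
  #15 pop 2: in=⊤ → ⊤ (no change)
  #16 pop 3: in=⊤ → ⊤ (no change)
  #17 pop 4: in=⊤ → ⊤ (no change)

Fixpoint:
  val[0] = ⊤
  val[1] = ⊤
  val[2] = ⊤
  val[3] = ⊤
  val[4] = ⊤
  val[5] = ⊤
  val[6] = ⊤

17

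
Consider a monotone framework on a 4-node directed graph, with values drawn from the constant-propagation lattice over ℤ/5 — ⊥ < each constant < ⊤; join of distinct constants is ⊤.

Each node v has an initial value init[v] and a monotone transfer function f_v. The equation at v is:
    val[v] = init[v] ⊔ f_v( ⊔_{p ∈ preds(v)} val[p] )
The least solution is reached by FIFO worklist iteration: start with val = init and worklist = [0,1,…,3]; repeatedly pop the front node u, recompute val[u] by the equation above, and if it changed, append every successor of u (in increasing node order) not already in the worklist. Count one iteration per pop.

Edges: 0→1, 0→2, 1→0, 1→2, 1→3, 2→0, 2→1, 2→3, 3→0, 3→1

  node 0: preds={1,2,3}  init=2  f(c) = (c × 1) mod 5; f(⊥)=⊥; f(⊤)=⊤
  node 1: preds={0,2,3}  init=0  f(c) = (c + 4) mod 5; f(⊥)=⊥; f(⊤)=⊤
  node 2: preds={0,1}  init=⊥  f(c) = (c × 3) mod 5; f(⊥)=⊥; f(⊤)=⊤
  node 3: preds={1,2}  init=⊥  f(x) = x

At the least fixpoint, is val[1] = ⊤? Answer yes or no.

yes

Worklist (6 pops):
  #1 pop 0: in=0 → ⊤ (was 2); enqueue []
  #2 pop 1: in=⊤ → ⊤ (was 0); enqueue [0]
  #3 pop 2: in=⊤ → ⊤ (was ⊥); enqueue [1]
  #4 pop 3: in=⊤ → ⊤ (was ⊥); enqueue []
  #5 pop 0: in=⊤ → ⊤ (no change)
  #6 pop 1: in=⊤ → ⊤ (no change)

Fixpoint:
  val[0] = ⊤
  val[1] = ⊤
  val[2] = ⊤
  val[3] = ⊤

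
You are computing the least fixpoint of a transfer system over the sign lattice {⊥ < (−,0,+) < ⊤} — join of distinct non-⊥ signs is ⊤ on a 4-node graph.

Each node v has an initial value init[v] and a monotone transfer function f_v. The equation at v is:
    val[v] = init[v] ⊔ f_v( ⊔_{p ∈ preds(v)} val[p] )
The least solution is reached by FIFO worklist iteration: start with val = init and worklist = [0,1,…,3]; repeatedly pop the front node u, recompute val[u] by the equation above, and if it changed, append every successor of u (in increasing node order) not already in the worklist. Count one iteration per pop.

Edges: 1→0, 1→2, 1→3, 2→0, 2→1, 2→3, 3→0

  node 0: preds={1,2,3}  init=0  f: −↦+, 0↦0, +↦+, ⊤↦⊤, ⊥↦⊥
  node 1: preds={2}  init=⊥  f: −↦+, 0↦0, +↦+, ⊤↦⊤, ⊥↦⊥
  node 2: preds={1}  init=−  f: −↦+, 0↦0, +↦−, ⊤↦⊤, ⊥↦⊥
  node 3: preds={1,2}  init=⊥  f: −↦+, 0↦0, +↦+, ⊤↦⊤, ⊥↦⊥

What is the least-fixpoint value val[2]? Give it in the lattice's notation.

Worklist (5 pops):
  #1 pop 0: in=− → ⊤ (was 0); enqueue []
  #2 pop 1: in=− → + (was ⊥); enqueue [0]
  #3 pop 2: in=+ → − (no change)
  #4 pop 3: in=⊤ → ⊤ (was ⊥); enqueue []
  #5 pop 0: in=⊤ → ⊤ (no change)

Fixpoint:
  val[0] = ⊤
  val[1] = +
  val[2] = −
  val[3] = ⊤

−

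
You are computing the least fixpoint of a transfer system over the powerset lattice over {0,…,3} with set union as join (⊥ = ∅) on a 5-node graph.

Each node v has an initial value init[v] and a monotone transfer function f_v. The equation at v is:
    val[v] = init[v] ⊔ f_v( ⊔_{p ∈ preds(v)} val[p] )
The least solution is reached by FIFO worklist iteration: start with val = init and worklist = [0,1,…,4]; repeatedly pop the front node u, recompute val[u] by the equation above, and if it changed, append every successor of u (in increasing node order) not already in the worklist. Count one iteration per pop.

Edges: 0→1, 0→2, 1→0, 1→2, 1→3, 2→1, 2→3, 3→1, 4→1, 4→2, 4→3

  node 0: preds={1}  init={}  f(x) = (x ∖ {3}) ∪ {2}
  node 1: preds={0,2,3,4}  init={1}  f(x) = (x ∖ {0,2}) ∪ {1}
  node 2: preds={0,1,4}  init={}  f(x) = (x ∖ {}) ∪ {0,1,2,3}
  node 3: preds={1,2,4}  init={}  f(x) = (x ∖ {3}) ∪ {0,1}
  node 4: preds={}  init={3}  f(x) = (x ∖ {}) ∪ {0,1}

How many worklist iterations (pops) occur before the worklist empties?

9

Worklist (9 pops):
  #1 pop 0: in={1} → {1,2} (was {}); enqueue []
  #2 pop 1: in={1,2,3} → {1,3} (was {1}); enqueue [0]
  #3 pop 2: in={1,2,3} → {0,1,2,3} (was {}); enqueue [1]
  #4 pop 3: in={0,1,2,3} → {0,1,2} (was {}); enqueue []
  #5 pop 4: in={} → {0,1,3} (was {3}); enqueue [2,3]
  #6 pop 0: in={1,3} → {1,2} (no change)
  #7 pop 1: in={0,1,2,3} → {1,3} (no change)
  #8 pop 2: in={0,1,2,3} → {0,1,2,3} (no change)
  #9 pop 3: in={0,1,2,3} → {0,1,2} (no change)

Fixpoint:
  val[0] = {1,2}
  val[1] = {1,3}
  val[2] = {0,1,2,3}
  val[3] = {0,1,2}
  val[4] = {0,1,3}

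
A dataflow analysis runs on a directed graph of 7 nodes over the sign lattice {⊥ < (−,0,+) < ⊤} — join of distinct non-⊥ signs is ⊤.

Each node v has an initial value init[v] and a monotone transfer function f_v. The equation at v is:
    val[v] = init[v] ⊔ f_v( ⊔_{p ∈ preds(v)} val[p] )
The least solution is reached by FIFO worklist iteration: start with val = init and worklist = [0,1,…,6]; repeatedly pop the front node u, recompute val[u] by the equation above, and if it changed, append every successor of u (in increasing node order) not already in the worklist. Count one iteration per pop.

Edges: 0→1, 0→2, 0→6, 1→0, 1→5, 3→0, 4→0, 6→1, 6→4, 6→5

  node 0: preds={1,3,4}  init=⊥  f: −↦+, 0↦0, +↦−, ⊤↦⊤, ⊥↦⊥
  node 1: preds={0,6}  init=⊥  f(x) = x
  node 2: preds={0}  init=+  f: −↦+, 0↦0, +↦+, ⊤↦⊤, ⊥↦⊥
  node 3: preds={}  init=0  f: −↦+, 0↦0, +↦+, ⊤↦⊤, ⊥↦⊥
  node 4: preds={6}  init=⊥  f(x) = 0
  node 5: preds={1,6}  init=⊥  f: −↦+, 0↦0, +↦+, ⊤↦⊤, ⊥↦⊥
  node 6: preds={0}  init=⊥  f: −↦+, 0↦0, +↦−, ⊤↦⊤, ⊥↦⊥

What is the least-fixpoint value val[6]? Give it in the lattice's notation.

Iteration log — 11 steps:
  step 1. node 0  ⊔preds=0  new=0  old=⊥  +wl: 
  step 2. node 1  ⊔preds=0  new=0  old=⊥  +wl: 0
  step 3. node 2  ⊔preds=0  new=⊤  old=+  +wl: 
  step 4. node 3  ⊔preds=⊥  new=0  stable
  step 5. node 4  ⊔preds=⊥  new=0  old=⊥  +wl: 
  step 6. node 5  ⊔preds=0  new=0  old=⊥  +wl: 
  step 7. node 6  ⊔preds=0  new=0  old=⊥  +wl: 1,4,5
  step 8. node 0  ⊔preds=0  new=0  stable
  step 9. node 1  ⊔preds=0  new=0  stable
  step 10. node 4  ⊔preds=0  new=0  stable
  step 11. node 5  ⊔preds=0  new=0  stable

Least fixpoint reached:
  node 0: 0
  node 1: 0
  node 2: ⊤
  node 3: 0
  node 4: 0
  node 5: 0
  node 6: 0

0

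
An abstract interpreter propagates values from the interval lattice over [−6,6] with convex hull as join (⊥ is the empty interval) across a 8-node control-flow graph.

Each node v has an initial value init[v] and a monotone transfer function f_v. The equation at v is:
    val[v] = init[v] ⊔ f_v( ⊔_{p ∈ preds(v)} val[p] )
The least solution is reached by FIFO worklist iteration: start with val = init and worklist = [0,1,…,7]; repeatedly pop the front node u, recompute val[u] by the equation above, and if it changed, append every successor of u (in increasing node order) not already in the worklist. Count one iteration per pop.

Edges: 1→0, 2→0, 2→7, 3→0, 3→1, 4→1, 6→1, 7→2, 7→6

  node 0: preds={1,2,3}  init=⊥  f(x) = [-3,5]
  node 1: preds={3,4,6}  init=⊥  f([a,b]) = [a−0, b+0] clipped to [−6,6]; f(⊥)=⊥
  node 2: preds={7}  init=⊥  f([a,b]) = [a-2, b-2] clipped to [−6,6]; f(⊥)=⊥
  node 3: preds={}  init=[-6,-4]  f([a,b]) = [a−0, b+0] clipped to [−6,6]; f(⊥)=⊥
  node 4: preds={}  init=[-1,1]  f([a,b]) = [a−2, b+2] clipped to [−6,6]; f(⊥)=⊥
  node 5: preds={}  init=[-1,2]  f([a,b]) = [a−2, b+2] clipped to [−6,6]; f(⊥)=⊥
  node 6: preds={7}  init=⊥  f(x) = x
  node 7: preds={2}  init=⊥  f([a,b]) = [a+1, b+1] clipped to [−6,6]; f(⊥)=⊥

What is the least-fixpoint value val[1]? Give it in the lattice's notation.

[-6,1]

Worklist (9 pops):
  #1 pop 0: in=[-6,-4] → [-3,5] (was ⊥); enqueue []
  #2 pop 1: in=[-6,1] → [-6,1] (was ⊥); enqueue [0]
  #3 pop 2: in=⊥ → ⊥ (no change)
  #4 pop 3: in=⊥ → [-6,-4] (no change)
  #5 pop 4: in=⊥ → [-1,1] (no change)
  #6 pop 5: in=⊥ → [-1,2] (no change)
  #7 pop 6: in=⊥ → ⊥ (no change)
  #8 pop 7: in=⊥ → ⊥ (no change)
  #9 pop 0: in=[-6,1] → [-3,5] (no change)

Fixpoint:
  val[0] = [-3,5]
  val[1] = [-6,1]
  val[2] = ⊥
  val[3] = [-6,-4]
  val[4] = [-1,1]
  val[5] = [-1,2]
  val[6] = ⊥
  val[7] = ⊥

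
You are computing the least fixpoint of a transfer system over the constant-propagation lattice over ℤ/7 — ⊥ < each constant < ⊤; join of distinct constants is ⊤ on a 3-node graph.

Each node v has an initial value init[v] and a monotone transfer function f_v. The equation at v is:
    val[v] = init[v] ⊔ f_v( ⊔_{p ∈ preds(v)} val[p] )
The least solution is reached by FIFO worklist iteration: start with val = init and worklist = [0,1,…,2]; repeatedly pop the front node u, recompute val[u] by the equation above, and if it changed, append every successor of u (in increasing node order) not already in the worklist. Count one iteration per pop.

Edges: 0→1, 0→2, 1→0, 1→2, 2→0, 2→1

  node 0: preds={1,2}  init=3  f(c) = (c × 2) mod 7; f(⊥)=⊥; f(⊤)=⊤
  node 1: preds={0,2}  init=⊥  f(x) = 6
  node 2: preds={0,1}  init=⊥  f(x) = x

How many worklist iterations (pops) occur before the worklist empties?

6

Iteration log — 6 steps:
  step 1. node 0  ⊔preds=⊥  new=3  stable
  step 2. node 1  ⊔preds=3  new=6  old=⊥  +wl: 0
  step 3. node 2  ⊔preds=⊤  new=⊤  old=⊥  +wl: 1
  step 4. node 0  ⊔preds=⊤  new=⊤  old=3  +wl: 2
  step 5. node 1  ⊔preds=⊤  new=6  stable
  step 6. node 2  ⊔preds=⊤  new=⊤  stable

Least fixpoint reached:
  node 0: ⊤
  node 1: 6
  node 2: ⊤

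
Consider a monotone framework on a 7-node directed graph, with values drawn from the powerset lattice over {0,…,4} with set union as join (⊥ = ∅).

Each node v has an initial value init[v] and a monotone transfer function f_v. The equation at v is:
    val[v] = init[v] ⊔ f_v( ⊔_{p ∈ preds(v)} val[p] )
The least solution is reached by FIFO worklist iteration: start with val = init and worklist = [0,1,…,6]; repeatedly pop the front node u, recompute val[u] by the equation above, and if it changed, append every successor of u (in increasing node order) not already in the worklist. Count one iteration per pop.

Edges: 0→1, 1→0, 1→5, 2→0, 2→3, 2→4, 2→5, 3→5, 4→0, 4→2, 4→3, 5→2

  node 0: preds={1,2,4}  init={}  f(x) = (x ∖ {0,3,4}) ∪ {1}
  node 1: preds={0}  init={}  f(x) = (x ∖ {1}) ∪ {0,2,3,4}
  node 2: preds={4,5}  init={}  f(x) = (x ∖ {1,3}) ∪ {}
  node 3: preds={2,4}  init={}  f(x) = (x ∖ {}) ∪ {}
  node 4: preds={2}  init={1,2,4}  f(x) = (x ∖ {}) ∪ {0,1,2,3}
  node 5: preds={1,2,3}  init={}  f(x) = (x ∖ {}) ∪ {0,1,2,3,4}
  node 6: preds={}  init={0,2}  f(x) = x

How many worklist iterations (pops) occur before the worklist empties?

Iteration log — 13 steps:
  step 1. node 0  ⊔preds={1,2,4}  new={1,2}  old={}  +wl: 
  step 2. node 1  ⊔preds={1,2}  new={0,2,3,4}  old={}  +wl: 0
  step 3. node 2  ⊔preds={1,2,4}  new={2,4}  old={}  +wl: 
  step 4. node 3  ⊔preds={1,2,4}  new={1,2,4}  old={}  +wl: 
  step 5. node 4  ⊔preds={2,4}  new={0,1,2,3,4}  old={1,2,4}  +wl: 2,3
  step 6. node 5  ⊔preds={0,1,2,3,4}  new={0,1,2,3,4}  old={}  +wl: 
  step 7. node 6  ⊔preds={}  new={0,2}  stable
  step 8. node 0  ⊔preds={0,1,2,3,4}  new={1,2}  stable
  step 9. node 2  ⊔preds={0,1,2,3,4}  new={0,2,4}  old={2,4}  +wl: 0,4,5
  step 10. node 3  ⊔preds={0,1,2,3,4}  new={0,1,2,3,4}  old={1,2,4}  +wl: 
  step 11. node 0  ⊔preds={0,1,2,3,4}  new={1,2}  stable
  step 12. node 4  ⊔preds={0,2,4}  new={0,1,2,3,4}  stable
  step 13. node 5  ⊔preds={0,1,2,3,4}  new={0,1,2,3,4}  stable

Least fixpoint reached:
  node 0: {1,2}
  node 1: {0,2,3,4}
  node 2: {0,2,4}
  node 3: {0,1,2,3,4}
  node 4: {0,1,2,3,4}
  node 5: {0,1,2,3,4}
  node 6: {0,2}

13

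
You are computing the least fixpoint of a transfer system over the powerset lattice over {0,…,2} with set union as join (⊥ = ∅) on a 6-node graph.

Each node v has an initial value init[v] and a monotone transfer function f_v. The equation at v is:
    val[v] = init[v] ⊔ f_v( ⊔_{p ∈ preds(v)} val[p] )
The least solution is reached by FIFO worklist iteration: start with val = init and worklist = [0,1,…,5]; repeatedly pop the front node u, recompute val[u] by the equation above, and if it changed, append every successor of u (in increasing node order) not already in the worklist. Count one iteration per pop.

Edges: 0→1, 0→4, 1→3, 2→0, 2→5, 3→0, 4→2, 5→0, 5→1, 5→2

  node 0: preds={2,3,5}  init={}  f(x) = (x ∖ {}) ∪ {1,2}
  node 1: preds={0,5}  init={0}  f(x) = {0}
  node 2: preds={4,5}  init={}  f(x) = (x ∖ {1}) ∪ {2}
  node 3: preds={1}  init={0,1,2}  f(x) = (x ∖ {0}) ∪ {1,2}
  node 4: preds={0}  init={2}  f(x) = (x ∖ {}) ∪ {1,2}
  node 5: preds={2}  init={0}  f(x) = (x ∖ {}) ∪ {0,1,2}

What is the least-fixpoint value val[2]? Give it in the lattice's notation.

{0,2}

Worklist (9 pops):
  #1 pop 0: in={0,1,2} → {0,1,2} (was {}); enqueue []
  #2 pop 1: in={0,1,2} → {0} (no change)
  #3 pop 2: in={0,2} → {0,2} (was {}); enqueue [0]
  #4 pop 3: in={0} → {0,1,2} (no change)
  #5 pop 4: in={0,1,2} → {0,1,2} (was {2}); enqueue [2]
  #6 pop 5: in={0,2} → {0,1,2} (was {0}); enqueue [1]
  #7 pop 0: in={0,1,2} → {0,1,2} (no change)
  #8 pop 2: in={0,1,2} → {0,2} (no change)
  #9 pop 1: in={0,1,2} → {0} (no change)

Fixpoint:
  val[0] = {0,1,2}
  val[1] = {0}
  val[2] = {0,2}
  val[3] = {0,1,2}
  val[4] = {0,1,2}
  val[5] = {0,1,2}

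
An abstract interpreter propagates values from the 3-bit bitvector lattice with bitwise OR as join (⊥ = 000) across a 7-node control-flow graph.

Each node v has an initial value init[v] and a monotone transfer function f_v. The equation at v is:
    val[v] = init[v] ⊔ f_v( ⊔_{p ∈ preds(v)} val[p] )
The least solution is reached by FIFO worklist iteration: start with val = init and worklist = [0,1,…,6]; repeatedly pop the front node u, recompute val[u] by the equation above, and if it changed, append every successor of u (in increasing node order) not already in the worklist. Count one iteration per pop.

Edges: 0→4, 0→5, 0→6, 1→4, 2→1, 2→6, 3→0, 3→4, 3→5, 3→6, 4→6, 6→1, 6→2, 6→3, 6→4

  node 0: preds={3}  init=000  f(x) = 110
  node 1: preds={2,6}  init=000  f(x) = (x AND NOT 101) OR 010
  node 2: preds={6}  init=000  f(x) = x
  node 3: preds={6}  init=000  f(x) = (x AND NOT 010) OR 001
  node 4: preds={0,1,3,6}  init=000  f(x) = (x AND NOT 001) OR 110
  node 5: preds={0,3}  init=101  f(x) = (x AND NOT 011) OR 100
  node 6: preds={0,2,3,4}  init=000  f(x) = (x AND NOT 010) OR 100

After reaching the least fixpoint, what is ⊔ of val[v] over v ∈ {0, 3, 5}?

111

Worklist (16 pops):
  #1 pop 0: in=000 → 110 (was 000); enqueue []
  #2 pop 1: in=000 → 010 (was 000); enqueue []
  #3 pop 2: in=000 → 000 (no change)
  #4 pop 3: in=000 → 001 (was 000); enqueue [0]
  #5 pop 4: in=111 → 110 (was 000); enqueue []
  #6 pop 5: in=111 → 101 (no change)
  #7 pop 6: in=111 → 101 (was 000); enqueue [1,2,3,4]
  #8 pop 0: in=001 → 110 (no change)
  #9 pop 1: in=101 → 010 (no change)
  #10 pop 2: in=101 → 101 (was 000); enqueue [1,6]
  #11 pop 3: in=101 → 101 (was 001); enqueue [0,5]
  #12 pop 4: in=111 → 110 (no change)
  #13 pop 1: in=101 → 010 (no change)
  #14 pop 6: in=111 → 101 (no change)
  #15 pop 0: in=101 → 110 (no change)
  #16 pop 5: in=111 → 101 (no change)

Fixpoint:
  val[0] = 110
  val[1] = 010
  val[2] = 101
  val[3] = 101
  val[4] = 110
  val[5] = 101
  val[6] = 101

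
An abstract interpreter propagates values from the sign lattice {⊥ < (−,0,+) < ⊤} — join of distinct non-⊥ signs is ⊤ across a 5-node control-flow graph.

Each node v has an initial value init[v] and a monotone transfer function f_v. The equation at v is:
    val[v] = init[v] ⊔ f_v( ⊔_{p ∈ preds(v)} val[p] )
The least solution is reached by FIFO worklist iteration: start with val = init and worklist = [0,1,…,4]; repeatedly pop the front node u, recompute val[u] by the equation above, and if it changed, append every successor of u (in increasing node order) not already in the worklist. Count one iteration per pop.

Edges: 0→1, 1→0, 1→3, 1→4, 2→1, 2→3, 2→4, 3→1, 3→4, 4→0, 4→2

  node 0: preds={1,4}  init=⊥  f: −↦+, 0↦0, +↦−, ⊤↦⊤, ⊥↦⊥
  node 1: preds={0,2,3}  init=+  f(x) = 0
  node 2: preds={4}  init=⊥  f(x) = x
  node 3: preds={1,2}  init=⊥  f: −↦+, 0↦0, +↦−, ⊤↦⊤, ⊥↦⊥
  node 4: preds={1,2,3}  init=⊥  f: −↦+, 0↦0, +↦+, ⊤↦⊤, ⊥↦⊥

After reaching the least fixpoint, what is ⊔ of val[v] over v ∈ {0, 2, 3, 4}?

⊤

Trace (11 dequeues):
  [1] u=0 | in + | out − | prev ⊥ | push {}
  [2] u=1 | in − | out ⊤ | prev + | push {0}
  [3] u=2 | in ⊥ | out ⊥ | ==
  [4] u=3 | in ⊤ | out ⊤ | prev ⊥ | push {1}
  [5] u=4 | in ⊤ | out ⊤ | prev ⊥ | push {2}
  [6] u=0 | in ⊤ | out ⊤ | prev − | push {}
  [7] u=1 | in ⊤ | out ⊤ | ==
  [8] u=2 | in ⊤ | out ⊤ | prev ⊥ | push {1,3,4}
  [9] u=1 | in ⊤ | out ⊤ | ==
  [10] u=3 | in ⊤ | out ⊤ | ==
  [11] u=4 | in ⊤ | out ⊤ | ==

Converged values:
  [0] ⊤
  [1] ⊤
  [2] ⊤
  [3] ⊤
  [4] ⊤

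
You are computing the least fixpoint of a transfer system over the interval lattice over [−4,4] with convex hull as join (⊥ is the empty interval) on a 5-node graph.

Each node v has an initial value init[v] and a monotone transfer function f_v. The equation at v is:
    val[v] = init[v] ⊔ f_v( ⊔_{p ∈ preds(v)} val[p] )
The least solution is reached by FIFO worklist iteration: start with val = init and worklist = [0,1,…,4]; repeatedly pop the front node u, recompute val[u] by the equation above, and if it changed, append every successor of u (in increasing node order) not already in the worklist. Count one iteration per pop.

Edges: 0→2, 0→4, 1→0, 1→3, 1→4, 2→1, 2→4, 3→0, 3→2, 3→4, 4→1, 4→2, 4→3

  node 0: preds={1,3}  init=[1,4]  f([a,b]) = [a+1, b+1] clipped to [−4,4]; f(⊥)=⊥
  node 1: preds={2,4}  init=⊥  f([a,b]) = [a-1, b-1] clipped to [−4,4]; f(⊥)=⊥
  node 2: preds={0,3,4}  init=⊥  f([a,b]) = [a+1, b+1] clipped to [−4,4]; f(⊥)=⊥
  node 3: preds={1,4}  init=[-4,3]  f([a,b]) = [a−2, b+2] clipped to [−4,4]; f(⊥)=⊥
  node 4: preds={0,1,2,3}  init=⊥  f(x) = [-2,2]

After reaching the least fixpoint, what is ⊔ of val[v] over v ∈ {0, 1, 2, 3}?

Iteration log — 11 steps:
  step 1. node 0  ⊔preds=[-4,3]  new=[-3,4]  old=[1,4]  +wl: 
  step 2. node 1  ⊔preds=⊥  new=⊥  stable
  step 3. node 2  ⊔preds=[-4,4]  new=[-3,4]  old=⊥  +wl: 1
  step 4. node 3  ⊔preds=⊥  new=[-4,3]  stable
  step 5. node 4  ⊔preds=[-4,4]  new=[-2,2]  old=⊥  +wl: 2,3
  step 6. node 1  ⊔preds=[-3,4]  new=[-4,3]  old=⊥  +wl: 0,4
  step 7. node 2  ⊔preds=[-4,4]  new=[-3,4]  stable
  step 8. node 3  ⊔preds=[-4,3]  new=[-4,4]  old=[-4,3]  +wl: 2
  step 9. node 0  ⊔preds=[-4,4]  new=[-3,4]  stable
  step 10. node 4  ⊔preds=[-4,4]  new=[-2,2]  stable
  step 11. node 2  ⊔preds=[-4,4]  new=[-3,4]  stable

Least fixpoint reached:
  node 0: [-3,4]
  node 1: [-4,3]
  node 2: [-3,4]
  node 3: [-4,4]
  node 4: [-2,2]

[-4,4]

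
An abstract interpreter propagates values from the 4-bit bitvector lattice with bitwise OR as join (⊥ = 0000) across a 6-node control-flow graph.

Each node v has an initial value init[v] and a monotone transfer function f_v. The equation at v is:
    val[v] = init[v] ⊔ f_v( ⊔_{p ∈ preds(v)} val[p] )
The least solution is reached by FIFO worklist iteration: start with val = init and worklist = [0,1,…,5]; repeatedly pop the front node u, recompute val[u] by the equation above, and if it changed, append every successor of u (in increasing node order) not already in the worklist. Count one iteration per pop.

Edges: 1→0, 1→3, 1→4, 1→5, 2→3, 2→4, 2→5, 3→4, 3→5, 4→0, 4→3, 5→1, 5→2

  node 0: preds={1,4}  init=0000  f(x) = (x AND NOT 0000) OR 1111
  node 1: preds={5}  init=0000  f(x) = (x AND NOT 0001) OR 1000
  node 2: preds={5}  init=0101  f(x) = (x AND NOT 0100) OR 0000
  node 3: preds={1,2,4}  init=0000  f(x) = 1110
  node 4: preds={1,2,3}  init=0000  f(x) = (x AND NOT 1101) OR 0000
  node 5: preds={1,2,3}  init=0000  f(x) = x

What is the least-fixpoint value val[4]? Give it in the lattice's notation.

0010

Trace (14 dequeues):
  [1] u=0 | in 0000 | out 1111 | prev 0000 | push {}
  [2] u=1 | in 0000 | out 1000 | prev 0000 | push {0}
  [3] u=2 | in 0000 | out 0101 | ==
  [4] u=3 | in 1101 | out 1110 | prev 0000 | push {}
  [5] u=4 | in 1111 | out 0010 | prev 0000 | push {3}
  [6] u=5 | in 1111 | out 1111 | prev 0000 | push {1,2}
  [7] u=0 | in 1010 | out 1111 | ==
  [8] u=3 | in 1111 | out 1110 | ==
  [9] u=1 | in 1111 | out 1110 | prev 1000 | push {0,3,4,5}
  [10] u=2 | in 1111 | out 1111 | prev 0101 | push {}
  [11] u=0 | in 1110 | out 1111 | ==
  [12] u=3 | in 1111 | out 1110 | ==
  [13] u=4 | in 1111 | out 0010 | ==
  [14] u=5 | in 1111 | out 1111 | ==

Converged values:
  [0] 1111
  [1] 1110
  [2] 1111
  [3] 1110
  [4] 0010
  [5] 1111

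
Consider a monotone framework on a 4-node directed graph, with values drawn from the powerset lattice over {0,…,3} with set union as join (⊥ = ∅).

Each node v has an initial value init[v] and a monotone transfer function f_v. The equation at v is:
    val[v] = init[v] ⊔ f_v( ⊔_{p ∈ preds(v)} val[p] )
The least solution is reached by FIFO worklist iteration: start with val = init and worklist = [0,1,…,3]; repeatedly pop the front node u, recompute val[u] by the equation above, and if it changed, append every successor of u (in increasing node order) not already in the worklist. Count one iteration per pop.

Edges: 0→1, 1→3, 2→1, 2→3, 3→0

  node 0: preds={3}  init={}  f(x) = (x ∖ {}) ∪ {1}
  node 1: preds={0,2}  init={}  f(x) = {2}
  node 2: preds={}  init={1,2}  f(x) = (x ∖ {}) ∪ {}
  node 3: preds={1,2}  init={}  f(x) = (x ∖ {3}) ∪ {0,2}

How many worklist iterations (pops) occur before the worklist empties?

6

Iteration log — 6 steps:
  step 1. node 0  ⊔preds={}  new={1}  old={}  +wl: 
  step 2. node 1  ⊔preds={1,2}  new={2}  old={}  +wl: 
  step 3. node 2  ⊔preds={}  new={1,2}  stable
  step 4. node 3  ⊔preds={1,2}  new={0,1,2}  old={}  +wl: 0
  step 5. node 0  ⊔preds={0,1,2}  new={0,1,2}  old={1}  +wl: 1
  step 6. node 1  ⊔preds={0,1,2}  new={2}  stable

Least fixpoint reached:
  node 0: {0,1,2}
  node 1: {2}
  node 2: {1,2}
  node 3: {0,1,2}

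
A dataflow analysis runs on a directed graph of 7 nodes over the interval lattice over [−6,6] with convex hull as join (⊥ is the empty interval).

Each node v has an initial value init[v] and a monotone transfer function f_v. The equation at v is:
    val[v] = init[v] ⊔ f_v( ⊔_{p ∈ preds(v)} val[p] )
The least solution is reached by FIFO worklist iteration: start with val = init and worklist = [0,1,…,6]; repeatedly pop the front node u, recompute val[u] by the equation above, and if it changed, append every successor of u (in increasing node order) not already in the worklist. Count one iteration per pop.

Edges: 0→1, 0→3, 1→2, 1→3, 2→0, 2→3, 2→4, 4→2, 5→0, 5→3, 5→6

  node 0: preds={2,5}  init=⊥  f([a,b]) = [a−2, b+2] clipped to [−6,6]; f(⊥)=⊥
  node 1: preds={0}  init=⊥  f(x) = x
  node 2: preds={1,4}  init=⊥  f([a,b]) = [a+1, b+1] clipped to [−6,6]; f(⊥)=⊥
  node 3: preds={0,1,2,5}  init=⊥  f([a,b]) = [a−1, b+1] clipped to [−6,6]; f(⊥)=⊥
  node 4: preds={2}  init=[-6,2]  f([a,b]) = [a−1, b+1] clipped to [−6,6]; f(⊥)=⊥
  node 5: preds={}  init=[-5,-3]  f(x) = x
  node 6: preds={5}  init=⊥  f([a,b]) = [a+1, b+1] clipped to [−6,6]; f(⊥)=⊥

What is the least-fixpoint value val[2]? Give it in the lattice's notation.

[-5,6]

Trace (19 dequeues):
  [1] u=0 | in [-5,-3] | out [-6,-1] | prev ⊥ | push {}
  [2] u=1 | in [-6,-1] | out [-6,-1] | prev ⊥ | push {}
  [3] u=2 | in [-6,2] | out [-5,3] | prev ⊥ | push {0}
  [4] u=3 | in [-6,3] | out [-6,4] | prev ⊥ | push {}
  [5] u=4 | in [-5,3] | out [-6,4] | prev [-6,2] | push {2}
  [6] u=5 | in ⊥ | out [-5,-3] | ==
  [7] u=6 | in [-5,-3] | out [-4,-2] | prev ⊥ | push {}
  [8] u=0 | in [-5,3] | out [-6,5] | prev [-6,-1] | push {1,3}
  [9] u=2 | in [-6,4] | out [-5,5] | prev [-5,3] | push {0,4}
  [10] u=1 | in [-6,5] | out [-6,5] | prev [-6,-1] | push {2}
  [11] u=3 | in [-6,5] | out [-6,6] | prev [-6,4] | push {}
  [12] u=0 | in [-5,5] | out [-6,6] | prev [-6,5] | push {1,3}
  [13] u=4 | in [-5,5] | out [-6,6] | prev [-6,4] | push {}
  [14] u=2 | in [-6,6] | out [-5,6] | prev [-5,5] | push {0,4}
  [15] u=1 | in [-6,6] | out [-6,6] | prev [-6,5] | push {2}
  [16] u=3 | in [-6,6] | out [-6,6] | ==
  [17] u=0 | in [-5,6] | out [-6,6] | ==
  [18] u=4 | in [-5,6] | out [-6,6] | ==
  [19] u=2 | in [-6,6] | out [-5,6] | ==

Converged values:
  [0] [-6,6]
  [1] [-6,6]
  [2] [-5,6]
  [3] [-6,6]
  [4] [-6,6]
  [5] [-5,-3]
  [6] [-4,-2]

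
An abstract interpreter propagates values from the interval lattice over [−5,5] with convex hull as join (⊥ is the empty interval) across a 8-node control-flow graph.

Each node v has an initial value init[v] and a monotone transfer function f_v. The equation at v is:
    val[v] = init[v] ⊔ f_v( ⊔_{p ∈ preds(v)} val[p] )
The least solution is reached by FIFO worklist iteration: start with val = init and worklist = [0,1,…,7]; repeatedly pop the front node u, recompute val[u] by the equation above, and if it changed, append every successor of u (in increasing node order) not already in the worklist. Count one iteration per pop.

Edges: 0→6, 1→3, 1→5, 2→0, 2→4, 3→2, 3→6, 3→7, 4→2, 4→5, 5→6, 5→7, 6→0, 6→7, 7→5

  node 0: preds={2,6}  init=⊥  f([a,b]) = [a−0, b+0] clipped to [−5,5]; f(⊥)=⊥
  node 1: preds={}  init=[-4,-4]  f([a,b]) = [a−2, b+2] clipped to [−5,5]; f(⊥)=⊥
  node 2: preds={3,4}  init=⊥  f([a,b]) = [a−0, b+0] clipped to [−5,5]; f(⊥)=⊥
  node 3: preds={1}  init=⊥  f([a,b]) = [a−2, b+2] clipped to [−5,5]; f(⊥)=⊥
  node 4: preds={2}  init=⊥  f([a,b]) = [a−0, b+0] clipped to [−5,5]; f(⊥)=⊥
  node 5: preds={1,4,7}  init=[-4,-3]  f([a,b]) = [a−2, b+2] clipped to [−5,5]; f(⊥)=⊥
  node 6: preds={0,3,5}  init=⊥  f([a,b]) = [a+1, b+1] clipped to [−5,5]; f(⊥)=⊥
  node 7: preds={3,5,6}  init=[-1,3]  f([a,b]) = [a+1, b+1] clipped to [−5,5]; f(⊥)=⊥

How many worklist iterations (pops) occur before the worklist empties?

15

Iteration log — 15 steps:
  step 1. node 0  ⊔preds=⊥  new=⊥  stable
  step 2. node 1  ⊔preds=⊥  new=[-4,-4]  stable
  step 3. node 2  ⊔preds=⊥  new=⊥  stable
  step 4. node 3  ⊔preds=[-4,-4]  new=[-5,-2]  old=⊥  +wl: 2
  step 5. node 4  ⊔preds=⊥  new=⊥  stable
  step 6. node 5  ⊔preds=[-4,3]  new=[-5,5]  old=[-4,-3]  +wl: 
  step 7. node 6  ⊔preds=[-5,5]  new=[-4,5]  old=⊥  +wl: 0
  step 8. node 7  ⊔preds=[-5,5]  new=[-4,5]  old=[-1,3]  +wl: 5
  step 9. node 2  ⊔preds=[-5,-2]  new=[-5,-2]  old=⊥  +wl: 4
  step 10. node 0  ⊔preds=[-5,5]  new=[-5,5]  old=⊥  +wl: 6
  step 11. node 5  ⊔preds=[-4,5]  new=[-5,5]  stable
  step 12. node 4  ⊔preds=[-5,-2]  new=[-5,-2]  old=⊥  +wl: 2,5
  step 13. node 6  ⊔preds=[-5,5]  new=[-4,5]  stable
  step 14. node 2  ⊔preds=[-5,-2]  new=[-5,-2]  stable
  step 15. node 5  ⊔preds=[-5,5]  new=[-5,5]  stable

Least fixpoint reached:
  node 0: [-5,5]
  node 1: [-4,-4]
  node 2: [-5,-2]
  node 3: [-5,-2]
  node 4: [-5,-2]
  node 5: [-5,5]
  node 6: [-4,5]
  node 7: [-4,5]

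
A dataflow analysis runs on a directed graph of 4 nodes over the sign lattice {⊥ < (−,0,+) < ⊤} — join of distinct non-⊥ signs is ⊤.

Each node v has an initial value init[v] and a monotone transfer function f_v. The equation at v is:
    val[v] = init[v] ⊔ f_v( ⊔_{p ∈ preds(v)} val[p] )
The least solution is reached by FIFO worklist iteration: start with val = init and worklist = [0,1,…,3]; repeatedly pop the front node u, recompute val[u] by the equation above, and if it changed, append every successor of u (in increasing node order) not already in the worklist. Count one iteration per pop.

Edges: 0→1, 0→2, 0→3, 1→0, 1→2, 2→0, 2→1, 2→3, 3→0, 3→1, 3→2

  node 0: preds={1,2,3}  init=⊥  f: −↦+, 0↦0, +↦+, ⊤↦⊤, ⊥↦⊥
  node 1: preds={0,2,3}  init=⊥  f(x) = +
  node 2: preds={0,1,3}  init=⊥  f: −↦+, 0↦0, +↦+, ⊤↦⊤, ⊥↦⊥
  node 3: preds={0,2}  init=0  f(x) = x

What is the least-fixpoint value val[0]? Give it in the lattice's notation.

Worklist (8 pops):
  #1 pop 0: in=0 → 0 (was ⊥); enqueue []
  #2 pop 1: in=0 → + (was ⊥); enqueue [0]
  #3 pop 2: in=⊤ → ⊤ (was ⊥); enqueue [1]
  #4 pop 3: in=⊤ → ⊤ (was 0); enqueue [2]
  #5 pop 0: in=⊤ → ⊤ (was 0); enqueue [3]
  #6 pop 1: in=⊤ → + (no change)
  #7 pop 2: in=⊤ → ⊤ (no change)
  #8 pop 3: in=⊤ → ⊤ (no change)

Fixpoint:
  val[0] = ⊤
  val[1] = +
  val[2] = ⊤
  val[3] = ⊤

⊤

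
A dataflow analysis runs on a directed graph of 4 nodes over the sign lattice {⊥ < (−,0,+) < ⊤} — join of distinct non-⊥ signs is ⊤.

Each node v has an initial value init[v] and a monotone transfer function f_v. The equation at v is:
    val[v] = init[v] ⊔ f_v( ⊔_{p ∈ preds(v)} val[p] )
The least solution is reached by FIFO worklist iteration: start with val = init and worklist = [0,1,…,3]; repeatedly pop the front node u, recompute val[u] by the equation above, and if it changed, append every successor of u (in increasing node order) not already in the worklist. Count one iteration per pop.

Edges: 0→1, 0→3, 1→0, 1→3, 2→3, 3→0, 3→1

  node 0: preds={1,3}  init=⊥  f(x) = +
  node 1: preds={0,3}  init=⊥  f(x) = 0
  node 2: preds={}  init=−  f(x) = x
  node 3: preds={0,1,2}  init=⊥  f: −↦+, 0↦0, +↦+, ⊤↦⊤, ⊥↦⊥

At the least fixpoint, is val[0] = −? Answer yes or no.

Worklist (6 pops):
  #1 pop 0: in=⊥ → + (was ⊥); enqueue []
  #2 pop 1: in=+ → 0 (was ⊥); enqueue [0]
  #3 pop 2: in=⊥ → − (no change)
  #4 pop 3: in=⊤ → ⊤ (was ⊥); enqueue [1]
  #5 pop 0: in=⊤ → + (no change)
  #6 pop 1: in=⊤ → 0 (no change)

Fixpoint:
  val[0] = +
  val[1] = 0
  val[2] = −
  val[3] = ⊤

no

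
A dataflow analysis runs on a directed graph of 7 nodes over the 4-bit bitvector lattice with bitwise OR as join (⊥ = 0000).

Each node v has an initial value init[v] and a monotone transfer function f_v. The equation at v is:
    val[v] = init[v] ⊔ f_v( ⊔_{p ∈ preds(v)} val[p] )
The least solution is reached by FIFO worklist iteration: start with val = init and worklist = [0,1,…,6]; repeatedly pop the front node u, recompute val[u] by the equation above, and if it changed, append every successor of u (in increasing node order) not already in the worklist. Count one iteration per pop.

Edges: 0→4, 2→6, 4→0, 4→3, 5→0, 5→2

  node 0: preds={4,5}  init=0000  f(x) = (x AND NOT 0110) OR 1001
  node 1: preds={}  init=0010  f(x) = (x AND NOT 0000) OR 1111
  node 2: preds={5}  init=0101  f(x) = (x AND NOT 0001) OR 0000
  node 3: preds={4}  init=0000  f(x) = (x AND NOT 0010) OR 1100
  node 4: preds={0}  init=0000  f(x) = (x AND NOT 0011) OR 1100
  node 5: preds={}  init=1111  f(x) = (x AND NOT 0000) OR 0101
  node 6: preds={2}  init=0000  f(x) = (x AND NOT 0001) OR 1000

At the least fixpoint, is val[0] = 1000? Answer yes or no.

no

Trace (9 dequeues):
  [1] u=0 | in 1111 | out 1001 | prev 0000 | push {}
  [2] u=1 | in 0000 | out 1111 | prev 0010 | push {}
  [3] u=2 | in 1111 | out 1111 | prev 0101 | push {}
  [4] u=3 | in 0000 | out 1100 | prev 0000 | push {}
  [5] u=4 | in 1001 | out 1100 | prev 0000 | push {0,3}
  [6] u=5 | in 0000 | out 1111 | ==
  [7] u=6 | in 1111 | out 1110 | prev 0000 | push {}
  [8] u=0 | in 1111 | out 1001 | ==
  [9] u=3 | in 1100 | out 1100 | ==

Converged values:
  [0] 1001
  [1] 1111
  [2] 1111
  [3] 1100
  [4] 1100
  [5] 1111
  [6] 1110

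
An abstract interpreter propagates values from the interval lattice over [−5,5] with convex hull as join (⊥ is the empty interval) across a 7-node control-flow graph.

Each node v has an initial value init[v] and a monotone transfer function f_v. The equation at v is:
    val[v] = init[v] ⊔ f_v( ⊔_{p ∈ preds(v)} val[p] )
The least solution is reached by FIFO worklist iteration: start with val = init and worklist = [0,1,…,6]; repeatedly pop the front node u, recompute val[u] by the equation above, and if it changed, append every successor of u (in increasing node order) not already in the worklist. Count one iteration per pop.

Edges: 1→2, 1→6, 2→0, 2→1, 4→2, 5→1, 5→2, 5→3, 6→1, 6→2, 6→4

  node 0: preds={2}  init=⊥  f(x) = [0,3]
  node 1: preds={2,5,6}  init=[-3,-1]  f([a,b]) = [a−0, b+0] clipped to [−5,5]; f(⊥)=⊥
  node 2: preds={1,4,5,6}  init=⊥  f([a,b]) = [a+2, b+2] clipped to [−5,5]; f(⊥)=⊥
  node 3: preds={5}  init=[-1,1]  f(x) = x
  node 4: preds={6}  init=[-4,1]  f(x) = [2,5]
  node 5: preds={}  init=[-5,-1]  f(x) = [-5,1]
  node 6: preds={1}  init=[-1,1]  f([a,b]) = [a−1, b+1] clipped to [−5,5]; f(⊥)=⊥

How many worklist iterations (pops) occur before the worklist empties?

Iteration log — 21 steps:
  step 1. node 0  ⊔preds=⊥  new=[0,3]  old=⊥  +wl: 
  step 2. node 1  ⊔preds=[-5,1]  new=[-5,1]  old=[-3,-1]  +wl: 
  step 3. node 2  ⊔preds=[-5,1]  new=[-3,3]  old=⊥  +wl: 0,1
  step 4. node 3  ⊔preds=[-5,-1]  new=[-5,1]  old=[-1,1]  +wl: 
  step 5. node 4  ⊔preds=[-1,1]  new=[-4,5]  old=[-4,1]  +wl: 2
  step 6. node 5  ⊔preds=⊥  new=[-5,1]  old=[-5,-1]  +wl: 3
  step 7. node 6  ⊔preds=[-5,1]  new=[-5,2]  old=[-1,1]  +wl: 4
  step 8. node 0  ⊔preds=[-3,3]  new=[0,3]  stable
  step 9. node 1  ⊔preds=[-5,3]  new=[-5,3]  old=[-5,1]  +wl: 6
  step 10. node 2  ⊔preds=[-5,5]  new=[-3,5]  old=[-3,3]  +wl: 0,1
  step 11. node 3  ⊔preds=[-5,1]  new=[-5,1]  stable
  step 12. node 4  ⊔preds=[-5,2]  new=[-4,5]  stable
  step 13. node 6  ⊔preds=[-5,3]  new=[-5,4]  old=[-5,2]  +wl: 2,4
  step 14. node 0  ⊔preds=[-3,5]  new=[0,3]  stable
  step 15. node 1  ⊔preds=[-5,5]  new=[-5,5]  old=[-5,3]  +wl: 6
  step 16. node 2  ⊔preds=[-5,5]  new=[-3,5]  stable
  step 17. node 4  ⊔preds=[-5,4]  new=[-4,5]  stable
  step 18. node 6  ⊔preds=[-5,5]  new=[-5,5]  old=[-5,4]  +wl: 1,2,4
  step 19. node 1  ⊔preds=[-5,5]  new=[-5,5]  stable
  step 20. node 2  ⊔preds=[-5,5]  new=[-3,5]  stable
  step 21. node 4  ⊔preds=[-5,5]  new=[-4,5]  stable

Least fixpoint reached:
  node 0: [0,3]
  node 1: [-5,5]
  node 2: [-3,5]
  node 3: [-5,1]
  node 4: [-4,5]
  node 5: [-5,1]
  node 6: [-5,5]

21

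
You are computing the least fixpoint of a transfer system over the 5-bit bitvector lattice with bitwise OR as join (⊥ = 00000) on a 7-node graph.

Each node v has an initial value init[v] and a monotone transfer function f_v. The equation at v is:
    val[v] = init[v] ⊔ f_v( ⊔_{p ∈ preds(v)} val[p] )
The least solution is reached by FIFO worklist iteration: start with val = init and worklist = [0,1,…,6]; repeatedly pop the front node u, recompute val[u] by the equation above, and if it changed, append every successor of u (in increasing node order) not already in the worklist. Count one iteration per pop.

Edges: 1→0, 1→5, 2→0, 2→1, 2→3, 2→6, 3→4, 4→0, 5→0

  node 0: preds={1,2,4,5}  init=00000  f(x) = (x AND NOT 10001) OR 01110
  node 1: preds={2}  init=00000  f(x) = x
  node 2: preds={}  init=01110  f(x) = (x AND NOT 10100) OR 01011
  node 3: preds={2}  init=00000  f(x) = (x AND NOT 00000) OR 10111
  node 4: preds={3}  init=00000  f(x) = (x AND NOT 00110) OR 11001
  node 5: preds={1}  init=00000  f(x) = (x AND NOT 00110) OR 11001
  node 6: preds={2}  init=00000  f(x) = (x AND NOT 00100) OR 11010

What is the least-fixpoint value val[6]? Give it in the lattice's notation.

11011

Iteration log — 11 steps:
  step 1. node 0  ⊔preds=01110  new=01110  old=00000  +wl: 
  step 2. node 1  ⊔preds=01110  new=01110  old=00000  +wl: 0
  step 3. node 2  ⊔preds=00000  new=01111  old=01110  +wl: 1
  step 4. node 3  ⊔preds=01111  new=11111  old=00000  +wl: 
  step 5. node 4  ⊔preds=11111  new=11001  old=00000  +wl: 
  step 6. node 5  ⊔preds=01110  new=11001  old=00000  +wl: 
  step 7. node 6  ⊔preds=01111  new=11011  old=00000  +wl: 
  step 8. node 0  ⊔preds=11111  new=01110  stable
  step 9. node 1  ⊔preds=01111  new=01111  old=01110  +wl: 0,5
  step 10. node 0  ⊔preds=11111  new=01110  stable
  step 11. node 5  ⊔preds=01111  new=11001  stable

Least fixpoint reached:
  node 0: 01110
  node 1: 01111
  node 2: 01111
  node 3: 11111
  node 4: 11001
  node 5: 11001
  node 6: 11011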